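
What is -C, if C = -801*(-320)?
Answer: -256320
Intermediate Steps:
C = 256320
-C = -1*256320 = -256320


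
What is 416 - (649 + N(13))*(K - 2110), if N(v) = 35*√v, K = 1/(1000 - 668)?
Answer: 454774943/332 + 24518165*√13/332 ≈ 1.6361e+6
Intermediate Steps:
K = 1/332 ≈ 0.0030120
416 - (649 + N(13))*(K - 2110) = 416 - (649 + 35*√13)*(1/332 - 2110) = 416 - (649 + 35*√13)*(-700519)/332 = 416 - (-454636831/332 - 24518165*√13/332) = 416 + (454636831/332 + 24518165*√13/332) = 454774943/332 + 24518165*√13/332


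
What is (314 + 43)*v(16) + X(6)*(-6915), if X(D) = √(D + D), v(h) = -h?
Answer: -5712 - 13830*√3 ≈ -29666.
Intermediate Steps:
X(D) = √2*√D (X(D) = √(2*D) = √2*√D)
(314 + 43)*v(16) + X(6)*(-6915) = (314 + 43)*(-1*16) + (√2*√6)*(-6915) = 357*(-16) + (2*√3)*(-6915) = -5712 - 13830*√3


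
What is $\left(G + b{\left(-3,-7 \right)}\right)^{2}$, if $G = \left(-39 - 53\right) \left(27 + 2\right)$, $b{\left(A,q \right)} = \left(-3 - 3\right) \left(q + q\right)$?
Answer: $6677056$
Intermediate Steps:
$b{\left(A,q \right)} = - 12 q$ ($b{\left(A,q \right)} = - 6 \cdot 2 q = - 12 q$)
$G = -2668$ ($G = \left(-92\right) 29 = -2668$)
$\left(G + b{\left(-3,-7 \right)}\right)^{2} = \left(-2668 - -84\right)^{2} = \left(-2668 + 84\right)^{2} = \left(-2584\right)^{2} = 6677056$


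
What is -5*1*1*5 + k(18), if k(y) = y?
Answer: -7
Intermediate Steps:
-5*1*1*5 + k(18) = -5*1*1*5 + 18 = -5*5 + 18 = -25 + 18 = -7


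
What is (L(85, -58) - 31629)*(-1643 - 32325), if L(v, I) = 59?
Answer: 1072369760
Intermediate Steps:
(L(85, -58) - 31629)*(-1643 - 32325) = (59 - 31629)*(-1643 - 32325) = -31570*(-33968) = 1072369760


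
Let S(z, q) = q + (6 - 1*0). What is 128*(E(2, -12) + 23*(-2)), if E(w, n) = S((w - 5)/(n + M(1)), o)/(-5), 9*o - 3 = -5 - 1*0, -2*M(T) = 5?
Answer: -271616/45 ≈ -6035.9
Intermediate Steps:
M(T) = -5/2 (M(T) = -1/2*5 = -5/2)
o = -2/9 (o = 1/3 + (-5 - 1*0)/9 = 1/3 + (-5 + 0)/9 = 1/3 + (1/9)*(-5) = 1/3 - 5/9 = -2/9 ≈ -0.22222)
S(z, q) = 6 + q (S(z, q) = q + (6 + 0) = q + 6 = 6 + q)
E(w, n) = -52/45 (E(w, n) = (6 - 2/9)/(-5) = (52/9)*(-1/5) = -52/45)
128*(E(2, -12) + 23*(-2)) = 128*(-52/45 + 23*(-2)) = 128*(-52/45 - 46) = 128*(-2122/45) = -271616/45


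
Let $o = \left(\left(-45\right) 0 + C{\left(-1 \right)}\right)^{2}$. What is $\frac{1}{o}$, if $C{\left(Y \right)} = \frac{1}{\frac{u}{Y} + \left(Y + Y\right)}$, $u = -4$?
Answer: $4$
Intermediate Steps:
$C{\left(Y \right)} = \frac{1}{- \frac{4}{Y} + 2 Y}$ ($C{\left(Y \right)} = \frac{1}{- \frac{4}{Y} + \left(Y + Y\right)} = \frac{1}{- \frac{4}{Y} + 2 Y}$)
$o = \frac{1}{4}$ ($o = \left(\left(-45\right) 0 + \frac{1}{2} \left(-1\right) \frac{1}{-2 + \left(-1\right)^{2}}\right)^{2} = \left(0 + \frac{1}{2} \left(-1\right) \frac{1}{-2 + 1}\right)^{2} = \left(0 + \frac{1}{2} \left(-1\right) \frac{1}{-1}\right)^{2} = \left(0 + \frac{1}{2} \left(-1\right) \left(-1\right)\right)^{2} = \left(0 + \frac{1}{2}\right)^{2} = \left(\frac{1}{2}\right)^{2} = \frac{1}{4} \approx 0.25$)
$\frac{1}{o} = \frac{1}{\frac{1}{4}} = 4$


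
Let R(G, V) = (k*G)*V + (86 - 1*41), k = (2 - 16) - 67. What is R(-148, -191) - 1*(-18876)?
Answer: -2270787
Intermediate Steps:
k = -81 (k = -14 - 67 = -81)
R(G, V) = 45 - 81*G*V (R(G, V) = (-81*G)*V + (86 - 1*41) = -81*G*V + (86 - 41) = -81*G*V + 45 = 45 - 81*G*V)
R(-148, -191) - 1*(-18876) = (45 - 81*(-148)*(-191)) - 1*(-18876) = (45 - 2289708) + 18876 = -2289663 + 18876 = -2270787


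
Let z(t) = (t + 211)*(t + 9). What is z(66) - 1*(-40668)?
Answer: 61443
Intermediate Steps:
z(t) = (9 + t)*(211 + t) (z(t) = (211 + t)*(9 + t) = (9 + t)*(211 + t))
z(66) - 1*(-40668) = (1899 + 66² + 220*66) - 1*(-40668) = (1899 + 4356 + 14520) + 40668 = 20775 + 40668 = 61443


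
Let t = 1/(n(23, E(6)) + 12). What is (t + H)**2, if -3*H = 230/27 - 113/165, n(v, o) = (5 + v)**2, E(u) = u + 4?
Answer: 85662669800569/12575392592400 ≈ 6.8119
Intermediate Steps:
E(u) = 4 + u
H = -11633/4455 (H = -(230/27 - 113/165)/3 = -1/3*11633/1485 = -11633/4455 ≈ -2.6112)
t = 1/796 (t = 1/((5 + 23)**2 + 12) = 1/(28**2 + 12) = 1/(784 + 12) = 1/796 ≈ 0.0012563)
(t + H)**2 = (1/796 - 11633/4455)**2 = (-9255413/3546180)**2 = 85662669800569/12575392592400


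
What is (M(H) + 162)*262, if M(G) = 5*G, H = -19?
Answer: 17554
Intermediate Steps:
(M(H) + 162)*262 = (5*(-19) + 162)*262 = (-95 + 162)*262 = 67*262 = 17554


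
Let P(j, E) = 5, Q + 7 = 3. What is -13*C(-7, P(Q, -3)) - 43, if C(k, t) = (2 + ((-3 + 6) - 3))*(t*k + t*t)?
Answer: 217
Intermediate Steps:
Q = -4 (Q = -7 + 3 = -4)
C(k, t) = 2*t² + 2*k*t (C(k, t) = (2 + (3 - 3))*(k*t + t²) = (2 + 0)*(t² + k*t) = 2*(t² + k*t) = 2*t² + 2*k*t)
-13*C(-7, P(Q, -3)) - 43 = -26*5*(-7 + 5) - 43 = -26*5*(-2) - 43 = -13*(-20) - 43 = 260 - 43 = 217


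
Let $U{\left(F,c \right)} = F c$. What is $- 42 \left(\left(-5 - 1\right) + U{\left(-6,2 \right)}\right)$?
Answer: $756$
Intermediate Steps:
$- 42 \left(\left(-5 - 1\right) + U{\left(-6,2 \right)}\right) = - 42 \left(\left(-5 - 1\right) - 12\right) = - 42 \left(-6 - 12\right) = \left(-42\right) \left(-18\right) = 756$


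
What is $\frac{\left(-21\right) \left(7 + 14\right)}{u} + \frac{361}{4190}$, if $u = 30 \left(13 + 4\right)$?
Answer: $- \frac{27728}{35615} \approx -0.77855$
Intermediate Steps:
$u = 510$ ($u = 30 \cdot 17 = 510$)
$\frac{\left(-21\right) \left(7 + 14\right)}{u} + \frac{361}{4190} = \frac{\left(-21\right) \left(7 + 14\right)}{510} + \frac{361}{4190} = \left(-21\right) 21 \cdot \frac{1}{510} + 361 \cdot \frac{1}{4190} = \left(-441\right) \frac{1}{510} + \frac{361}{4190} = - \frac{147}{170} + \frac{361}{4190} = - \frac{27728}{35615}$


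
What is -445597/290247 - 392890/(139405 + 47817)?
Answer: -98730352682/27170311917 ≈ -3.6338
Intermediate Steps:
-445597/290247 - 392890/(139405 + 47817) = -445597*1/290247 - 392890/187222 = -445597/290247 - 392890*1/187222 = -445597/290247 - 196445/93611 = -98730352682/27170311917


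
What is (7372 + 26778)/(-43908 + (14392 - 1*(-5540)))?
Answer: -17075/11988 ≈ -1.4243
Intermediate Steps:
(7372 + 26778)/(-43908 + (14392 - 1*(-5540))) = 34150/(-43908 + (14392 + 5540)) = 34150/(-43908 + 19932) = 34150/(-23976) = 34150*(-1/23976) = -17075/11988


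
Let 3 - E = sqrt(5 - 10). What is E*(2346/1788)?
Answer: 1173/298 - 391*I*sqrt(5)/298 ≈ 3.9362 - 2.9339*I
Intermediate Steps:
E = 3 - I*sqrt(5) (E = 3 - sqrt(5 - 10) = 3 - sqrt(-5) = 3 - I*sqrt(5) ≈ 3.0 - 2.2361*I)
E*(2346/1788) = (3 - I*sqrt(5))*(2346/1788) = (3 - I*sqrt(5))*(2346*(1/1788)) = (3 - I*sqrt(5))*(391/298) = 1173/298 - 391*I*sqrt(5)/298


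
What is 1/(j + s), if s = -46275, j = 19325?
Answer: -1/26950 ≈ -3.7106e-5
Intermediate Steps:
1/(j + s) = 1/(19325 - 46275) = 1/(-26950) = -1/26950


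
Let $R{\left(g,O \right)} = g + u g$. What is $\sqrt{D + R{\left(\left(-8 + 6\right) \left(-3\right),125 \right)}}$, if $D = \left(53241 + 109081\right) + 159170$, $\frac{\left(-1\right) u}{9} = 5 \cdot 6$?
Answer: $3 \sqrt{35542} \approx 565.58$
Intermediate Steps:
$u = -270$ ($u = - 9 \cdot 5 \cdot 6 = \left(-9\right) 30 = -270$)
$R{\left(g,O \right)} = - 269 g$ ($R{\left(g,O \right)} = g - 270 g = - 269 g$)
$D = 321492$ ($D = 162322 + 159170 = 321492$)
$\sqrt{D + R{\left(\left(-8 + 6\right) \left(-3\right),125 \right)}} = \sqrt{321492 - 269 \left(-8 + 6\right) \left(-3\right)} = \sqrt{321492 - 269 \left(\left(-2\right) \left(-3\right)\right)} = \sqrt{321492 - 1614} = \sqrt{319878} = 3 \sqrt{35542}$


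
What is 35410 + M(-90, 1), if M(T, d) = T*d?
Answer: 35320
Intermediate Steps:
35410 + M(-90, 1) = 35410 - 90*1 = 35410 - 90 = 35320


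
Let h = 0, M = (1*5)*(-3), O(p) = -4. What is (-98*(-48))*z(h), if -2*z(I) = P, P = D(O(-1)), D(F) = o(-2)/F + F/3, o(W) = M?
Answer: -5684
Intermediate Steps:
M = -15 (M = 5*(-3) = -15)
o(W) = -15
D(F) = -15/F + F/3
P = 29/12 (P = -15/(-4) + (⅓)*(-4) = -15*(-¼) - 4/3 = 15/4 - 4/3 = 29/12 ≈ 2.4167)
z(I) = -29/24 (z(I) = -½*29/12 = -29/24)
(-98*(-48))*z(h) = -98*(-48)*(-29/24) = 4704*(-29/24) = -5684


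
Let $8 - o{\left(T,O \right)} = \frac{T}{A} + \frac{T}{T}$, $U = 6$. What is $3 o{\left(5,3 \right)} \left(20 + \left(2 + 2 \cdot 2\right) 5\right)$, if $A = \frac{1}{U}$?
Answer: $-3450$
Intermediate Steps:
$A = \frac{1}{6} \approx 0.16667$
$o{\left(T,O \right)} = 7 - 6 T$ ($o{\left(T,O \right)} = 8 - \left(T \frac{1}{\frac{1}{6}} + \frac{T}{T}\right) = 8 - \left(T 6 + 1\right) = 8 - \left(6 T + 1\right) = 8 - \left(1 + 6 T\right) = 7 - 6 T$)
$3 o{\left(5,3 \right)} \left(20 + \left(2 + 2 \cdot 2\right) 5\right) = 3 \left(7 - 30\right) \left(20 + \left(2 + 2 \cdot 2\right) 5\right) = 3 \left(7 - 30\right) \left(20 + \left(2 + 4\right) 5\right) = 3 \left(-23\right) \left(20 + 6 \cdot 5\right) = - 69 \left(20 + 30\right) = \left(-69\right) 50 = -3450$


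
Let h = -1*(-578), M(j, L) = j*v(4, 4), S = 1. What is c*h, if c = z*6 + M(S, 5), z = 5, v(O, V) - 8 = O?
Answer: 24276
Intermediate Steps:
v(O, V) = 8 + O
M(j, L) = 12*j (M(j, L) = j*(8 + 4) = j*12 = 12*j)
h = 578
c = 42 (c = 5*6 + 12*1 = 30 + 12 = 42)
c*h = 42*578 = 24276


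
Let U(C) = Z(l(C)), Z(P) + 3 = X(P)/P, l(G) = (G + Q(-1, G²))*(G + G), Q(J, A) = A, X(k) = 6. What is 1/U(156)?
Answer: -1273584/3820751 ≈ -0.33333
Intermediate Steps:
l(G) = 2*G*(G + G²) (l(G) = (G + G²)*(G + G) = (G + G²)*(2*G) = 2*G*(G + G²))
Z(P) = -3 + 6/P
U(C) = -3 + 3/(C²*(1 + C)) (U(C) = -3 + 6/((2*C²*(1 + C))) = -3 + 6*(1/(2*C²*(1 + C))) = -3 + 3/(C²*(1 + C)))
1/U(156) = 1/(3*(1 - 1*156²*(1 + 156))/(156²*(1 + 156))) = 1/(3*(1/24336)*(1 - 1*24336*157)/157) = 1/(3*(1/24336)*(1/157)*(1 - 3820752)) = 1/(3*(1/24336)*(1/157)*(-3820751)) = 1/(-3820751/1273584) = -1273584/3820751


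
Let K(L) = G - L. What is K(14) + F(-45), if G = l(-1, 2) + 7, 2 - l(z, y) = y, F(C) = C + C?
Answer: -97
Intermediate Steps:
F(C) = 2*C
l(z, y) = 2 - y
G = 7 (G = (2 - 1*2) + 7 = (2 - 2) + 7 = 0 + 7 = 7)
K(L) = 7 - L
K(14) + F(-45) = (7 - 1*14) + 2*(-45) = (7 - 14) - 90 = -7 - 90 = -97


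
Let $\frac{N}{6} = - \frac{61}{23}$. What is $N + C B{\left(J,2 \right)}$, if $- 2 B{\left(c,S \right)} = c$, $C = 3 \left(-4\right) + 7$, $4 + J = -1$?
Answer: $- \frac{1307}{46} \approx -28.413$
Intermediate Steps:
$J = -5$ ($J = -4 - 1 = -5$)
$N = - \frac{366}{23}$ ($N = 6 \left(- \frac{61}{23}\right) = - \frac{366}{23} \approx -15.913$)
$C = -5$ ($C = -12 + 7 = -5$)
$B{\left(c,S \right)} = - \frac{c}{2}$
$N + C B{\left(J,2 \right)} = - \frac{366}{23} - 5 \left(\left(- \frac{1}{2}\right) \left(-5\right)\right) = - \frac{366}{23} - \frac{25}{2} = - \frac{1307}{46}$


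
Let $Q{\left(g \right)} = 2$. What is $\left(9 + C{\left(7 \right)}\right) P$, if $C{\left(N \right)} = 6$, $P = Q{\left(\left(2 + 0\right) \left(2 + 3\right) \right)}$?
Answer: $30$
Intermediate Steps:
$P = 2$
$\left(9 + C{\left(7 \right)}\right) P = \left(9 + 6\right) 2 = 15 \cdot 2 = 30$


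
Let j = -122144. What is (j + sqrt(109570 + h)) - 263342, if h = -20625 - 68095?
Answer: -385486 + 5*sqrt(834) ≈ -3.8534e+5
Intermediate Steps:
h = -88720
(j + sqrt(109570 + h)) - 263342 = (-122144 + sqrt(109570 - 88720)) - 263342 = (-122144 + sqrt(20850)) - 263342 = (-122144 + 5*sqrt(834)) - 263342 = -385486 + 5*sqrt(834)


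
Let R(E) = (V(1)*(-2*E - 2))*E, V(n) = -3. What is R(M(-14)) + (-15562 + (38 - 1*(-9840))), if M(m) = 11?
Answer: -4892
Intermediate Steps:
R(E) = E*(6 + 6*E) (R(E) = (-3*(-2*E - 2))*E = (-3*(-2 - 2*E))*E = (6 + 6*E)*E = E*(6 + 6*E))
R(M(-14)) + (-15562 + (38 - 1*(-9840))) = 6*11*(1 + 11) + (-15562 + (38 - 1*(-9840))) = 6*11*12 + (-15562 + (38 + 9840)) = 792 + (-15562 + 9878) = 792 - 5684 = -4892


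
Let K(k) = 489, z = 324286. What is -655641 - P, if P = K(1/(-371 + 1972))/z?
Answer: -212615197815/324286 ≈ -6.5564e+5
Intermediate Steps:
P = 489/324286 ≈ 0.0015079
-655641 - P = -655641 - 1*489/324286 = -655641 - 489/324286 = -212615197815/324286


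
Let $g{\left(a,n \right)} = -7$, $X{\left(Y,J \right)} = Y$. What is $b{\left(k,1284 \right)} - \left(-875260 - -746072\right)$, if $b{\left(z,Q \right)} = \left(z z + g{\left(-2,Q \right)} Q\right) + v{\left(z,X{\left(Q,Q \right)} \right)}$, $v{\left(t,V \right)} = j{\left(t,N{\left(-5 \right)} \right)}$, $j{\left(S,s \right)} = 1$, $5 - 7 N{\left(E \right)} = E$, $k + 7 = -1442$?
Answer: $2219802$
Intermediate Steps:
$k = -1449$ ($k = -7 - 1442 = -1449$)
$N{\left(E \right)} = \frac{5}{7} - \frac{E}{7}$
$v{\left(t,V \right)} = 1$
$b{\left(z,Q \right)} = 1 + z^{2} - 7 Q$ ($b{\left(z,Q \right)} = \left(z z - 7 Q\right) + 1 = \left(z^{2} - 7 Q\right) + 1 = 1 + z^{2} - 7 Q$)
$b{\left(k,1284 \right)} - \left(-875260 - -746072\right) = \left(1 + \left(-1449\right)^{2} - 8988\right) - \left(-875260 - -746072\right) = \left(1 + 2099601 - 8988\right) - \left(-875260 + 746072\right) = 2090614 - -129188 = 2090614 + 129188 = 2219802$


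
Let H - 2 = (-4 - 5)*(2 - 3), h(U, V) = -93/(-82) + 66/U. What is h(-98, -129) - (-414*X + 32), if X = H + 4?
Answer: 24825055/4018 ≈ 6178.5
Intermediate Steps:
h(U, V) = 93/82 + 66/U (h(U, V) = -93*(-1/82) + 66/U = 93/82 + 66/U)
H = 11 (H = 2 + (-4 - 5)*(2 - 3) = 2 - 9*(-1) = 2 + 9 = 11)
X = 15 (X = 11 + 4 = 15)
h(-98, -129) - (-414*X + 32) = (93/82 + 66/(-98)) - (-414*15 + 32) = (93/82 + 66*(-1/98)) - (-69*90 + 32) = (93/82 - 33/49) - (-6210 + 32) = 1851/4018 - 1*(-6178) = 1851/4018 + 6178 = 24825055/4018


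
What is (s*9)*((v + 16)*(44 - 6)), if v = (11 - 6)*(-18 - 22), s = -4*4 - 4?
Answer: 1258560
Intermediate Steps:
s = -20 (s = -16 - 4 = -20)
v = -200 (v = 5*(-40) = -200)
(s*9)*((v + 16)*(44 - 6)) = (-20*9)*((-200 + 16)*(44 - 6)) = -(-33120)*38 = -180*(-6992) = 1258560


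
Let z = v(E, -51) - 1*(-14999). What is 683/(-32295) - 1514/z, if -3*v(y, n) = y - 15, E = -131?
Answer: -177516559/1457893185 ≈ -0.12176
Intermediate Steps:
v(y, n) = 5 - y/3 (v(y, n) = -(y - 15)/3 = -(-15 + y)/3 = 5 - y/3)
z = 45143/3 (z = (5 - 1/3*(-131)) - 1*(-14999) = (5 + 131/3) + 14999 = 146/3 + 14999 = 45143/3 ≈ 15048.)
683/(-32295) - 1514/z = 683/(-32295) - 1514/45143/3 = 683*(-1/32295) - 1514*3/45143 = -683/32295 - 4542/45143 = -177516559/1457893185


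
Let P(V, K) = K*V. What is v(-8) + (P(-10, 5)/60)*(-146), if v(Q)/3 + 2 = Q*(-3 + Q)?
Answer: 1139/3 ≈ 379.67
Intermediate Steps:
v(Q) = -6 + 3*Q*(-3 + Q) (v(Q) = -6 + 3*(Q*(-3 + Q)) = -6 + 3*Q*(-3 + Q))
v(-8) + (P(-10, 5)/60)*(-146) = (-6 - 9*(-8) + 3*(-8)²) + ((5*(-10))/60)*(-146) = (-6 + 72 + 3*64) - 50*1/60*(-146) = (-6 + 72 + 192) - ⅚*(-146) = 258 + 365/3 = 1139/3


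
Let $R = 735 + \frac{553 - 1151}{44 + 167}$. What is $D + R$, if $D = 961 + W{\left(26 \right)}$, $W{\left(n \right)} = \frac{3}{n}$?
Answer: $\frac{9289341}{5486} \approx 1693.3$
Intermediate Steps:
$R = \frac{154487}{211}$ ($R = 735 - \frac{598}{211} = \frac{154487}{211} \approx 732.17$)
$D = \frac{24989}{26}$ ($D = 961 + \frac{3}{26} = \frac{24989}{26} \approx 961.12$)
$D + R = \frac{24989}{26} + \frac{154487}{211} = \frac{9289341}{5486}$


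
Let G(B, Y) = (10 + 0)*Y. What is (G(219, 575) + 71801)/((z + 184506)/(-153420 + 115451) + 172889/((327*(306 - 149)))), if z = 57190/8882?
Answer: -671343424718749581/12915590022718 ≈ -51979.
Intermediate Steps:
z = 28595/4441 (z = 57190*(1/8882) = 28595/4441 ≈ 6.4389)
G(B, Y) = 10*Y
(G(219, 575) + 71801)/((z + 184506)/(-153420 + 115451) + 172889/((327*(306 - 149)))) = (10*575 + 71801)/((28595/4441 + 184506)/(-153420 + 115451) + 172889/((327*(306 - 149)))) = (5750 + 71801)/((819419741/4441)/(-37969) + 172889/((327*157))) = 77551/((819419741/4441)*(-1/37969) + 172889/51339) = 77551/(-819419741/168620329 + 172889*(1/51339)) = 77551/(-819419741/168620329 + 172889/51339) = 77551/(-12915590022718/8656799070531) = 77551*(-8656799070531/12915590022718) = -671343424718749581/12915590022718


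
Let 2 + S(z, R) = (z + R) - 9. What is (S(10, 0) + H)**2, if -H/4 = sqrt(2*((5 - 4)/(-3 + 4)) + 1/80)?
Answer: 166/5 + 2*sqrt(805)/5 ≈ 44.549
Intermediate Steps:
S(z, R) = -11 + R + z (S(z, R) = -2 + ((z + R) - 9) = -2 + ((R + z) - 9) = -2 + (-9 + R + z) = -11 + R + z)
H = -sqrt(805)/5 (H = -4*sqrt(2*((5 - 4)/(-3 + 4)) + 1/80) = -4*sqrt(2*(1/1) + 1/80) = -4*sqrt(2*(1*1) + 1/80) = -4*sqrt(2*1 + 1/80) = -4*sqrt(2 + 1/80) = -sqrt(805)/5 ≈ -5.6745)
(S(10, 0) + H)**2 = ((-11 + 0 + 10) - sqrt(805)/5)**2 = (-1 - sqrt(805)/5)**2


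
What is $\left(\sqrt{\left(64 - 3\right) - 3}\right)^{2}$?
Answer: $58$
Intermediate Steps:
$\left(\sqrt{\left(64 - 3\right) - 3}\right)^{2} = \left(\sqrt{61 - 3}\right)^{2} = \left(\sqrt{58}\right)^{2} = 58$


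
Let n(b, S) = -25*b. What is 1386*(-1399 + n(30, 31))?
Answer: -2978514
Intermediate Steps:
1386*(-1399 + n(30, 31)) = 1386*(-1399 - 25*30) = 1386*(-1399 - 750) = 1386*(-2149) = -2978514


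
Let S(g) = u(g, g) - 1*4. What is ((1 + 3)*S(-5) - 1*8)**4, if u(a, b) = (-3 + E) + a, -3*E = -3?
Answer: 7311616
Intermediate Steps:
E = 1 (E = -1/3*(-3) = 1)
u(a, b) = -2 + a (u(a, b) = (-3 + 1) + a = -2 + a)
S(g) = -6 + g (S(g) = (-2 + g) - 1*4 = (-2 + g) - 4 = -6 + g)
((1 + 3)*S(-5) - 1*8)**4 = ((1 + 3)*(-6 - 5) - 1*8)**4 = (4*(-11) - 8)**4 = (-44 - 8)**4 = (-52)**4 = 7311616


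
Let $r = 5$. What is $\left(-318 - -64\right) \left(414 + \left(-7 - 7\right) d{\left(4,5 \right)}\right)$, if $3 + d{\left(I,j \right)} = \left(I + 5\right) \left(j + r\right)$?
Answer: $204216$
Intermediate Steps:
$d{\left(I,j \right)} = -3 + \left(5 + I\right) \left(5 + j\right)$ ($d{\left(I,j \right)} = -3 + \left(I + 5\right) \left(j + 5\right) = -3 + \left(5 + I\right) \left(5 + j\right)$)
$\left(-318 - -64\right) \left(414 + \left(-7 - 7\right) d{\left(4,5 \right)}\right) = \left(-318 - -64\right) \left(414 + \left(-7 - 7\right) \left(22 + 5 \cdot 4 + 5 \cdot 5 + 4 \cdot 5\right)\right) = \left(-318 + 64\right) \left(414 - 14 \left(22 + 20 + 25 + 20\right)\right) = - 254 \left(414 - 1218\right) = \left(-254\right) \left(-804\right) = 204216$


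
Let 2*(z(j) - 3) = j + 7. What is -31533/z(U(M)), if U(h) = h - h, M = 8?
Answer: -63066/13 ≈ -4851.2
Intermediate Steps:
U(h) = 0
z(j) = 13/2 + j/2 (z(j) = 3 + (j + 7)/2 = 3 + (7 + j)/2 = 3 + (7/2 + j/2) = 13/2 + j/2)
-31533/z(U(M)) = -31533/(13/2 + (1/2)*0) = -31533/(13/2 + 0) = -31533/13/2 = -31533*2/13 = -63066/13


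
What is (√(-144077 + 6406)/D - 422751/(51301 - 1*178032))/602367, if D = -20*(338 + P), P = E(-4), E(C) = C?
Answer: 3437/620638799 - I*√137671/4023811560 ≈ 5.5378e-6 - 9.2211e-8*I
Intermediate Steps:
P = -4
D = -6680 (D = -20*(338 - 4) = -20*334 = -6680)
(√(-144077 + 6406)/D - 422751/(51301 - 1*178032))/602367 = (√(-144077 + 6406)/(-6680) - 422751/(51301 - 1*178032))/602367 = (√(-137671)*(-1/6680) - 422751/(51301 - 178032))*(1/602367) = ((I*√137671)*(-1/6680) - 422751/(-126731))*(1/602367) = (-I*√137671/6680 - 422751*(-1/126731))*(1/602367) = (-I*√137671/6680 + 10311/3091)*(1/602367) = (10311/3091 - I*√137671/6680)*(1/602367) = 3437/620638799 - I*√137671/4023811560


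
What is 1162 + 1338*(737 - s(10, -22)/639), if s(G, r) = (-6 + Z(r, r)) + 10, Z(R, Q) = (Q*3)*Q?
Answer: 209638708/213 ≈ 9.8422e+5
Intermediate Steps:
Z(R, Q) = 3*Q**2 (Z(R, Q) = (3*Q)*Q = 3*Q**2)
s(G, r) = 4 + 3*r**2 (s(G, r) = (-6 + 3*r**2) + 10 = 4 + 3*r**2)
1162 + 1338*(737 - s(10, -22)/639) = 1162 + 1338*(737 - (4 + 3*(-22)**2)/639) = 1162 + 1338*(737 - (4 + 3*484)/639) = 1162 + 1338*(737 - (4 + 1452)/639) = 1162 + 1338*(737 - 1456/639) = 1162 + 1338*(469487/639) = 1162 + 209391202/213 = 209638708/213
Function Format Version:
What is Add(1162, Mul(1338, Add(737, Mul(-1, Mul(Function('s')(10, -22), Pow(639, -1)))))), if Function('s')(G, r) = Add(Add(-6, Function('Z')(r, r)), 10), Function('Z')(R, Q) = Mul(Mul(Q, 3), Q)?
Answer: Rational(209638708, 213) ≈ 9.8422e+5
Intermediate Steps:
Function('Z')(R, Q) = Mul(3, Pow(Q, 2)) (Function('Z')(R, Q) = Mul(Mul(3, Q), Q) = Mul(3, Pow(Q, 2)))
Function('s')(G, r) = Add(4, Mul(3, Pow(r, 2))) (Function('s')(G, r) = Add(Add(-6, Mul(3, Pow(r, 2))), 10) = Add(4, Mul(3, Pow(r, 2))))
Add(1162, Mul(1338, Add(737, Mul(-1, Mul(Function('s')(10, -22), Pow(639, -1)))))) = Add(1162, Mul(1338, Add(737, Mul(-1, Mul(Add(4, Mul(3, Pow(-22, 2))), Pow(639, -1)))))) = Add(1162, Mul(1338, Add(737, Mul(-1, Mul(Add(4, Mul(3, 484)), Rational(1, 639)))))) = Add(1162, Mul(1338, Add(737, Mul(-1, Mul(Add(4, 1452), Rational(1, 639)))))) = Add(1162, Mul(1338, Add(737, Mul(-1, Mul(1456, Rational(1, 639)))))) = Add(1162, Mul(1338, Add(737, Mul(-1, Rational(1456, 639))))) = Add(1162, Mul(1338, Add(737, Rational(-1456, 639)))) = Add(1162, Mul(1338, Rational(469487, 639))) = Add(1162, Rational(209391202, 213)) = Rational(209638708, 213)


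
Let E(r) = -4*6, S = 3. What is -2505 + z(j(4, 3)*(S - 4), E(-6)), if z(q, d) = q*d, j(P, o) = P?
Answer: -2409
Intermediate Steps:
E(r) = -24
z(q, d) = d*q
-2505 + z(j(4, 3)*(S - 4), E(-6)) = -2505 - 96*(3 - 4) = -2505 - 96*(-1) = -2505 - 24*(-4) = -2505 + 96 = -2409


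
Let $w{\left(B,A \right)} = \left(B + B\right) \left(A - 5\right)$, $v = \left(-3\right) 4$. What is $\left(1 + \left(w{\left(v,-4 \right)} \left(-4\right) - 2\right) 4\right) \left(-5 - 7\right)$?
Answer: $41556$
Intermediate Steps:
$v = -12$
$w{\left(B,A \right)} = 2 B \left(-5 + A\right)$
$\left(1 + \left(w{\left(v,-4 \right)} \left(-4\right) - 2\right) 4\right) \left(-5 - 7\right) = \left(1 + \left(2 \left(-12\right) \left(-5 - 4\right) \left(-4\right) - 2\right) 4\right) \left(-5 - 7\right) = \left(1 + \left(2 \left(-12\right) \left(-9\right) \left(-4\right) - 2\right) 4\right) \left(-12\right) = \left(1 + \left(216 \left(-4\right) - 2\right) 4\right) \left(-12\right) = \left(1 + \left(-864 - 2\right) 4\right) \left(-12\right) = \left(1 - 3464\right) \left(-12\right) = \left(-3463\right) \left(-12\right) = 41556$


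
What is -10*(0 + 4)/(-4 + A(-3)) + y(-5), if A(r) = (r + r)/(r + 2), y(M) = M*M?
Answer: 5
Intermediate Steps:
y(M) = M²
A(r) = 2*r/(2 + r) (A(r) = (2*r)/(2 + r) = 2*r/(2 + r))
-10*(0 + 4)/(-4 + A(-3)) + y(-5) = -10*(0 + 4)/(-4 + 2*(-3)/(2 - 3)) + (-5)² = -40/(-4 + 2*(-3)/(-1)) + 25 = -40/(-4 + 2*(-3)*(-1)) + 25 = -40/(-4 + 6) + 25 = -40/2 + 25 = -10*2 + 25 = -20 + 25 = 5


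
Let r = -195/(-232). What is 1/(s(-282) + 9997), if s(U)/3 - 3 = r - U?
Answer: 232/2518249 ≈ 9.2127e-5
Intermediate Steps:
r = 195/232 (r = -195*(-1/232) = 195/232 ≈ 0.84052)
s(U) = 2673/232 - 3*U (s(U) = 9 + 3*(195/232 - U) = 9 + (585/232 - 3*U) = 2673/232 - 3*U)
1/(s(-282) + 9997) = 1/((2673/232 - 3*(-282)) + 9997) = 1/((2673/232 + 846) + 9997) = 1/(198945/232 + 9997) = 1/(2518249/232) = 232/2518249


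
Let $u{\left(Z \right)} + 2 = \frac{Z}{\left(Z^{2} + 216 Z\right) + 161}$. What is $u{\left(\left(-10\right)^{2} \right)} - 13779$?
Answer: $- \frac{437698241}{31761} \approx -13781.0$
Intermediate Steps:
$u{\left(Z \right)} = -2 + \frac{Z}{161 + Z^{2} + 216 Z}$ ($u{\left(Z \right)} = -2 + \frac{Z}{\left(Z^{2} + 216 Z\right) + 161} = -2 + \frac{Z}{161 + Z^{2} + 216 Z}$)
$u{\left(\left(-10\right)^{2} \right)} - 13779 = \frac{-322 - 431 \left(-10\right)^{2} - 2 \left(\left(-10\right)^{2}\right)^{2}}{161 + \left(\left(-10\right)^{2}\right)^{2} + 216 \left(-10\right)^{2}} - 13779 = \frac{-322 - 43100 - 2 \cdot 100^{2}}{161 + 100^{2} + 216 \cdot 100} - 13779 = \frac{-322 - 43100 - 20000}{161 + 10000 + 21600} - 13779 = \frac{-322 - 43100 - 20000}{31761} - 13779 = \frac{1}{31761} \left(-63422\right) - 13779 = - \frac{63422}{31761} - 13779 = - \frac{437698241}{31761}$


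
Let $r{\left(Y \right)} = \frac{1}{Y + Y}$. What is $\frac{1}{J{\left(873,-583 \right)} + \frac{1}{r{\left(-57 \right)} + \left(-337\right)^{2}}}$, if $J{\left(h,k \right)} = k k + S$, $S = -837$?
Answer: $\frac{12946865}{4389660472094} \approx 2.9494 \cdot 10^{-6}$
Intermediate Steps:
$r{\left(Y \right)} = \frac{1}{2 Y}$
$J{\left(h,k \right)} = -837 + k^{2}$ ($J{\left(h,k \right)} = k k - 837 = k^{2} - 837 = -837 + k^{2}$)
$\frac{1}{J{\left(873,-583 \right)} + \frac{1}{r{\left(-57 \right)} + \left(-337\right)^{2}}} = \frac{1}{\left(-837 + \left(-583\right)^{2}\right) + \frac{1}{\frac{1}{2 \left(-57\right)} + \left(-337\right)^{2}}} = \frac{1}{\left(-837 + 339889\right) + \frac{1}{\frac{1}{2} \left(- \frac{1}{57}\right) + 113569}} = \frac{1}{339052 + \frac{1}{- \frac{1}{114} + 113569}} = \frac{1}{339052 + \frac{1}{\frac{12946865}{114}}} = \frac{1}{339052 + \frac{114}{12946865}} = \frac{1}{\frac{4389660472094}{12946865}} = \frac{12946865}{4389660472094}$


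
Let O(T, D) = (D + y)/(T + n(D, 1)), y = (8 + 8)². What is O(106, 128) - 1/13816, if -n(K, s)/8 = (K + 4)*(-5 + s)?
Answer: 2650507/29911640 ≈ 0.088611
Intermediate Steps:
n(K, s) = -8*(-5 + s)*(4 + K) (n(K, s) = -8*(K + 4)*(-5 + s) = -8*(4 + K)*(-5 + s) = -8*(-5 + s)*(4 + K))
y = 256 (y = 16² = 256)
O(T, D) = (256 + D)/(128 + T + 32*D) (O(T, D) = (D + 256)/(T + (160 - 32*1 + 40*D - 8*D*1)) = (256 + D)/(T + (160 - 32 + 40*D - 8*D)) = (256 + D)/(T + (128 + 32*D)) = (256 + D)/(128 + T + 32*D))
O(106, 128) - 1/13816 = (256 + 128)/(128 + 106 + 32*128) - 1/13816 = 384/(128 + 106 + 4096) - 1*1/13816 = 384/4330 - 1/13816 = (1/4330)*384 - 1/13816 = 192/2165 - 1/13816 = 2650507/29911640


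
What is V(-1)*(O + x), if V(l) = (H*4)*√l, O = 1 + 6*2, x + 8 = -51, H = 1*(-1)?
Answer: 184*I ≈ 184.0*I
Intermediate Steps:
H = -1
x = -59 (x = -8 - 51 = -59)
O = 13 (O = 1 + 12 = 13)
V(l) = -4*√l (V(l) = (-1*4)*√l = -4*√l)
V(-1)*(O + x) = (-4*I)*(13 - 59) = -4*I*(-46) = 184*I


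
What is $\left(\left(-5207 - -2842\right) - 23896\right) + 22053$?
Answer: $-4208$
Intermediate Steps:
$\left(\left(-5207 - -2842\right) - 23896\right) + 22053 = \left(\left(-5207 + 2842\right) - 23896\right) + 22053 = \left(-2365 - 23896\right) + 22053 = -26261 + 22053 = -4208$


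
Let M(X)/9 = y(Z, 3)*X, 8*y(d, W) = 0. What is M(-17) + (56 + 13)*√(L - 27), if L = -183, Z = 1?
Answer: 69*I*√210 ≈ 999.91*I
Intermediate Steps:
y(d, W) = 0 (y(d, W) = (⅛)*0 = 0)
M(X) = 0 (M(X) = 9*(0*X) = 9*0 = 0)
M(-17) + (56 + 13)*√(L - 27) = 0 + (56 + 13)*√(-183 - 27) = 0 + 69*√(-210) = 0 + 69*(I*√210) = 0 + 69*I*√210 = 69*I*√210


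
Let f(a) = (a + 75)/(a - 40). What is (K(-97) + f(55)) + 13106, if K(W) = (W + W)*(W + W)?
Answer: 152252/3 ≈ 50751.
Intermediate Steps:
f(a) = (75 + a)/(-40 + a)
K(W) = 4*W² (K(W) = (2*W)*(2*W) = 4*W²)
(K(-97) + f(55)) + 13106 = (4*(-97)² + (75 + 55)/(-40 + 55)) + 13106 = (4*9409 + 130/15) + 13106 = (37636 + (1/15)*130) + 13106 = (37636 + 26/3) + 13106 = 112934/3 + 13106 = 152252/3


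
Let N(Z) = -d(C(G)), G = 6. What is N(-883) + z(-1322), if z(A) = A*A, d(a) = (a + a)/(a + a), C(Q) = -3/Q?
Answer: 1747683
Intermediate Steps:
d(a) = 1 (d(a) = (2*a)/((2*a)) = (2*a)*(1/(2*a)) = 1)
N(Z) = -1 (N(Z) = -1*1 = -1)
z(A) = A²
N(-883) + z(-1322) = -1 + (-1322)² = -1 + 1747684 = 1747683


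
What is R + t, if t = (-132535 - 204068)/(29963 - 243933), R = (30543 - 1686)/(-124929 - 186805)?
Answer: 24689016828/16675430995 ≈ 1.4806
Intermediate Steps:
R = -28857/311734 (R = 28857/(-311734) = 28857*(-1/311734) = -28857/311734 ≈ -0.092569)
t = 336603/213970 (t = -336603/(-213970) = -336603*(-1/213970) = 336603/213970 ≈ 1.5731)
R + t = -28857/311734 + 336603/213970 = 24689016828/16675430995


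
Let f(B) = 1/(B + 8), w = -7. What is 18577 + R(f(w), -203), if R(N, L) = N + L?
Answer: 18375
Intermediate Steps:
f(B) = 1/(8 + B)
R(N, L) = L + N
18577 + R(f(w), -203) = 18577 + (-203 + 1/(8 - 7)) = 18577 + (-203 + 1/1) = 18577 + (-203 + 1) = 18577 - 202 = 18375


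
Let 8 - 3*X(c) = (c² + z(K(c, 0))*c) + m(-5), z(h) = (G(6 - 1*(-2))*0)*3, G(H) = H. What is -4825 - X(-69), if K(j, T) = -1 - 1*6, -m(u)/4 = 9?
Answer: -9758/3 ≈ -3252.7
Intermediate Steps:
m(u) = -36 (m(u) = -4*9 = -36)
K(j, T) = -7 (K(j, T) = -1 - 6 = -7)
z(h) = 0 (z(h) = ((6 - 1*(-2))*0)*3 = ((6 + 2)*0)*3 = (8*0)*3 = 0*3 = 0)
X(c) = 44/3 - c²/3 (X(c) = 8/3 - ((c² + 0*c) - 36)/3 = 8/3 - ((c² + 0) - 36)/3 = 8/3 - (c² - 36)/3 = 8/3 - (-36 + c²)/3 = 8/3 + (12 - c²/3) = 44/3 - c²/3)
-4825 - X(-69) = -4825 - (44/3 - ⅓*(-69)²) = -4825 - (44/3 - ⅓*4761) = -4825 - (44/3 - 1587) = -4825 - 1*(-4717/3) = -4825 + 4717/3 = -9758/3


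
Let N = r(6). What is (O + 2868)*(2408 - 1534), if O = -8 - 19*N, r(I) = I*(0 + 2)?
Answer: 2300368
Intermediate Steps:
r(I) = 2*I (r(I) = I*2 = 2*I)
N = 12 (N = 2*6 = 12)
O = -236 (O = -8 - 19*12 = -8 - 228 = -236)
(O + 2868)*(2408 - 1534) = (-236 + 2868)*(2408 - 1534) = 2632*874 = 2300368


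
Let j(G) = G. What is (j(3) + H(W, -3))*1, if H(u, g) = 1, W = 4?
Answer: 4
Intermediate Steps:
(j(3) + H(W, -3))*1 = (3 + 1)*1 = 4*1 = 4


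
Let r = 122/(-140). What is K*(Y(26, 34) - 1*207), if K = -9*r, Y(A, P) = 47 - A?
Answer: -51057/35 ≈ -1458.8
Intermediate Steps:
r = -61/70 (r = 122*(-1/140) = -61/70 ≈ -0.87143)
K = 549/70 (K = -9*(-61/70) = 549/70 ≈ 7.8429)
K*(Y(26, 34) - 1*207) = 549*((47 - 1*26) - 1*207)/70 = 549*((47 - 26) - 207)/70 = 549*(21 - 207)/70 = (549/70)*(-186) = -51057/35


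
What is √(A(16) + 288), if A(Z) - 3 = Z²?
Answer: √547 ≈ 23.388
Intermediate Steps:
A(Z) = 3 + Z²
√(A(16) + 288) = √((3 + 16²) + 288) = √((3 + 256) + 288) = √(259 + 288) = √547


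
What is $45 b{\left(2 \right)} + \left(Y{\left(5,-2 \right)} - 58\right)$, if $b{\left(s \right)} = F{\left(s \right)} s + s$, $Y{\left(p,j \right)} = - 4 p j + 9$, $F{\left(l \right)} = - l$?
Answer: $-99$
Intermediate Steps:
$Y{\left(p,j \right)} = 9 - 4 j p$ ($Y{\left(p,j \right)} = - 4 j p + 9 = 9 - 4 j p$)
$b{\left(s \right)} = s - s^{2}$ ($b{\left(s \right)} = - s s + s = - s^{2} + s = s - s^{2}$)
$45 b{\left(2 \right)} + \left(Y{\left(5,-2 \right)} - 58\right) = 45 \cdot 2 \left(1 - 2\right) - \left(49 - 40\right) = 45 \cdot 2 \left(1 - 2\right) + \left(\left(9 + 40\right) - 58\right) = 45 \cdot 2 \left(-1\right) + \left(49 - 58\right) = 45 \left(-2\right) - 9 = -90 - 9 = -99$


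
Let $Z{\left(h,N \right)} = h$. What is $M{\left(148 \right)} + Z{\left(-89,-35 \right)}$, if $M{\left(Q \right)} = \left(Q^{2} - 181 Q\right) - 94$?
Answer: $-5067$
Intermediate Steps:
$M{\left(Q \right)} = -94 + Q^{2} - 181 Q$
$M{\left(148 \right)} + Z{\left(-89,-35 \right)} = \left(-94 + 148^{2} - 26788\right) - 89 = \left(-94 + 21904 - 26788\right) - 89 = -4978 - 89 = -5067$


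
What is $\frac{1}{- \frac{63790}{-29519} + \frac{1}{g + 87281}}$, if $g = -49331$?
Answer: $\frac{1120246050}{2420860019} \approx 0.46275$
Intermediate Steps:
$\frac{1}{- \frac{63790}{-29519} + \frac{1}{g + 87281}} = \frac{1}{- \frac{63790}{-29519} + \frac{1}{-49331 + 87281}} = \frac{1}{\left(-63790\right) \left(- \frac{1}{29519}\right) + \frac{1}{37950}} = \frac{1}{\frac{63790}{29519} + \frac{1}{37950}} = \frac{1}{\frac{2420860019}{1120246050}} = \frac{1120246050}{2420860019}$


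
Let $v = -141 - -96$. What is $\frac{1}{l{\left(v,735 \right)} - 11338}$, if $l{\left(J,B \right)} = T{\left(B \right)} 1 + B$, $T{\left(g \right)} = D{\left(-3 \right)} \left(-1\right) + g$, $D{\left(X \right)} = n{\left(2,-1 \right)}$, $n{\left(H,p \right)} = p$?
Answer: $- \frac{1}{9867} \approx -0.00010135$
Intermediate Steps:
$D{\left(X \right)} = -1$
$v = -45$ ($v = -141 + 96 = -45$)
$T{\left(g \right)} = 1 + g$ ($T{\left(g \right)} = \left(-1\right) \left(-1\right) + g = 1 + g$)
$l{\left(J,B \right)} = 1 + 2 B$ ($l{\left(J,B \right)} = \left(1 + B\right) 1 + B = \left(1 + B\right) + B = 1 + 2 B$)
$\frac{1}{l{\left(v,735 \right)} - 11338} = \frac{1}{\left(1 + 2 \cdot 735\right) - 11338} = \frac{1}{\left(1 + 1470\right) - 11338} = \frac{1}{1471 - 11338} = \frac{1}{-9867} = - \frac{1}{9867}$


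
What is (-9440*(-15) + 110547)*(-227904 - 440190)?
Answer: -168457897818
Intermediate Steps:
(-9440*(-15) + 110547)*(-227904 - 440190) = (141600 + 110547)*(-668094) = 252147*(-668094) = -168457897818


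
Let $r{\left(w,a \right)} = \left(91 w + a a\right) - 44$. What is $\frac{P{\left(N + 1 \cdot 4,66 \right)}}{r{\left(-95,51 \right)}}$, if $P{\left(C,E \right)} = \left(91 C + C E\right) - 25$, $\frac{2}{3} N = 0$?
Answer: $- \frac{603}{6088} \approx -0.099047$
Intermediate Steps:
$N = 0$ ($N = \frac{3}{2} \cdot 0 = 0$)
$r{\left(w,a \right)} = -44 + a^{2} + 91 w$ ($r{\left(w,a \right)} = \left(91 w + a^{2}\right) - 44 = \left(a^{2} + 91 w\right) - 44 = -44 + a^{2} + 91 w$)
$P{\left(C,E \right)} = -25 + 91 C + C E$
$\frac{P{\left(N + 1 \cdot 4,66 \right)}}{r{\left(-95,51 \right)}} = \frac{-25 + 91 \left(0 + 1 \cdot 4\right) + \left(0 + 1 \cdot 4\right) 66}{-44 + 51^{2} + 91 \left(-95\right)} = \frac{-25 + 91 \left(0 + 4\right) + \left(0 + 4\right) 66}{-44 + 2601 - 8645} = \frac{-25 + 91 \cdot 4 + 4 \cdot 66}{-6088} = \left(-25 + 364 + 264\right) \left(- \frac{1}{6088}\right) = 603 \left(- \frac{1}{6088}\right) = - \frac{603}{6088}$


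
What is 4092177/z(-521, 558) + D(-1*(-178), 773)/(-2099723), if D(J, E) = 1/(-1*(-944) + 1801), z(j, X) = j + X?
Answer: 23586242768335358/213258366495 ≈ 1.1060e+5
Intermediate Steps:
z(j, X) = X + j
D(J, E) = 1/2745 (D(J, E) = 1/(944 + 1801) = 1/2745)
4092177/z(-521, 558) + D(-1*(-178), 773)/(-2099723) = 4092177/(558 - 521) + (1/2745)/(-2099723) = 4092177/37 + (1/2745)*(-1/2099723) = 4092177*(1/37) - 1/5763739635 = 4092177/37 - 1/5763739635 = 23586242768335358/213258366495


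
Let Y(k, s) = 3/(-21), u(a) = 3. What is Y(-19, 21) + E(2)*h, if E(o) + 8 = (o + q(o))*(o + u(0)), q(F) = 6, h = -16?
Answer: -3585/7 ≈ -512.14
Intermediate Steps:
Y(k, s) = -⅐ (Y(k, s) = 3*(-1/21) = -⅐)
E(o) = -8 + (3 + o)*(6 + o) (E(o) = -8 + (o + 6)*(o + 3) = -8 + (6 + o)*(3 + o) = -8 + (3 + o)*(6 + o))
Y(-19, 21) + E(2)*h = -⅐ + (10 + 2² + 9*2)*(-16) = -⅐ + (10 + 4 + 18)*(-16) = -⅐ + 32*(-16) = -⅐ - 512 = -3585/7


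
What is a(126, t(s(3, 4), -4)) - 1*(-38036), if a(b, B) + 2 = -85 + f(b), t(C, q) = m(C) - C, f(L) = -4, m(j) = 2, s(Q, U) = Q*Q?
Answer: 37945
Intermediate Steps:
s(Q, U) = Q²
t(C, q) = 2 - C
a(b, B) = -91 (a(b, B) = -2 + (-85 - 4) = -2 - 89 = -91)
a(126, t(s(3, 4), -4)) - 1*(-38036) = -91 - 1*(-38036) = -91 + 38036 = 37945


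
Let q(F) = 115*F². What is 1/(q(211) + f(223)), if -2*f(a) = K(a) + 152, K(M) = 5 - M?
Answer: 1/5119948 ≈ 1.9531e-7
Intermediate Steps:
f(a) = -157/2 + a/2 (f(a) = -((5 - a) + 152)/2 = -(157 - a)/2 = -157/2 + a/2)
1/(q(211) + f(223)) = 1/(115*211² + (-157/2 + (½)*223)) = 1/(115*44521 + (-157/2 + 223/2)) = 1/(5119915 + 33) = 1/5119948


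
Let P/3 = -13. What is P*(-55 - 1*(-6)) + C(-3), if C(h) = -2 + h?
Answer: 1906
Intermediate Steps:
P = -39 (P = 3*(-13) = -39)
P*(-55 - 1*(-6)) + C(-3) = -39*(-55 - 1*(-6)) + (-2 - 3) = -39*(-55 + 6) - 5 = -39*(-49) - 5 = 1911 - 5 = 1906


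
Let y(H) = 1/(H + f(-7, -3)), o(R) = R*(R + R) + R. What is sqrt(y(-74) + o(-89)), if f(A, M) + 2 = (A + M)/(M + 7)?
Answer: sqrt(388295383)/157 ≈ 125.51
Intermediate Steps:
o(R) = R + 2*R**2 (o(R) = R*(2*R) + R = 2*R**2 + R = R + 2*R**2)
f(A, M) = -2 + (A + M)/(7 + M) (f(A, M) = -2 + (A + M)/(M + 7) = -2 + (A + M)/(7 + M))
y(H) = 1/(-9/2 + H) (y(H) = 1/(H + (-14 - 7 - 1*(-3))/(7 - 3)) = 1/(H + (-14 - 7 + 3)/4) = 1/(H + (1/4)*(-18)) = 1/(H - 9/2) = 1/(-9/2 + H))
sqrt(y(-74) + o(-89)) = sqrt(2/(-9 + 2*(-74)) - 89*(1 + 2*(-89))) = sqrt(2/(-9 - 148) - 89*(1 - 178)) = sqrt(2/(-157) - 89*(-177)) = sqrt(2*(-1/157) + 15753) = sqrt(-2/157 + 15753) = sqrt(2473219/157) = sqrt(388295383)/157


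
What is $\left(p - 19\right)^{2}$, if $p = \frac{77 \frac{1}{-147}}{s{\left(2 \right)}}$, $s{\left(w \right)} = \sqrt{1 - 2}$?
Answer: $\frac{159080}{441} - \frac{418 i}{21} \approx 360.73 - 19.905 i$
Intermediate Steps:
$s{\left(w \right)} = i$ ($s{\left(w \right)} = \sqrt{-1} = i$)
$p = \frac{11 i}{21}$ ($p = \frac{77 \frac{1}{-147}}{i} = 77 \left(- \frac{1}{147}\right) \left(- i\right) = - \frac{11 \left(- i\right)}{21} = \frac{11 i}{21} \approx 0.52381 i$)
$\left(p - 19\right)^{2} = \left(\frac{11 i}{21} - 19\right)^{2} = \left(-19 + \frac{11 i}{21}\right)^{2}$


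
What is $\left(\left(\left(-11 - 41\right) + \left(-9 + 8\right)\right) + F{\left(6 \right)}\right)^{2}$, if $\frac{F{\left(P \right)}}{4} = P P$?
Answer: $8281$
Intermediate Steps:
$F{\left(P \right)} = 4 P^{2}$ ($F{\left(P \right)} = 4 P P = 4 P^{2}$)
$\left(\left(\left(-11 - 41\right) + \left(-9 + 8\right)\right) + F{\left(6 \right)}\right)^{2} = \left(\left(\left(-11 - 41\right) + \left(-9 + 8\right)\right) + 4 \cdot 6^{2}\right)^{2} = \left(\left(-52 - 1\right) + 4 \cdot 36\right)^{2} = \left(-53 + 144\right)^{2} = 91^{2} = 8281$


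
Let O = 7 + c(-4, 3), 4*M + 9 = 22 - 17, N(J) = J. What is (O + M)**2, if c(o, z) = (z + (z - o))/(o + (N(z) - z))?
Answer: 49/4 ≈ 12.250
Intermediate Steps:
c(o, z) = (-o + 2*z)/o (c(o, z) = (z + (z - o))/(o + (z - z)) = (-o + 2*z)/(o + 0) = (-o + 2*z)/o)
M = -1 (M = -9/4 + (22 - 17)/4 = -9/4 + (1/4)*5 = -9/4 + 5/4 = -1)
O = 9/2 (O = 7 + (-1*(-4) + 2*3)/(-4) = 7 - (4 + 6)/4 = 7 - 1/4*10 = 7 - 5/2 = 9/2 ≈ 4.5000)
(O + M)**2 = (9/2 - 1)**2 = (7/2)**2 = 49/4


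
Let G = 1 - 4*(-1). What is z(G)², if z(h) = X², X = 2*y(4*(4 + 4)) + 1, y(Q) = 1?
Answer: 81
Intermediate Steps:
G = 5 (G = 1 + 4 = 5)
X = 3 (X = 2*1 + 1 = 2 + 1 = 3)
z(h) = 9 (z(h) = 3² = 9)
z(G)² = 9² = 81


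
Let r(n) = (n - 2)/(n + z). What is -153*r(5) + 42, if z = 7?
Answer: 15/4 ≈ 3.7500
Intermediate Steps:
r(n) = (-2 + n)/(7 + n) (r(n) = (n - 2)/(n + 7) = (-2 + n)/(7 + n))
-153*r(5) + 42 = -153*(-2 + 5)/(7 + 5) + 42 = -153*3/12 + 42 = -51*3/4 + 42 = -153*¼ + 42 = -153/4 + 42 = 15/4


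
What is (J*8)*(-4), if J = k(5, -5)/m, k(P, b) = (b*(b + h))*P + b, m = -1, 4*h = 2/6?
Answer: 11320/3 ≈ 3773.3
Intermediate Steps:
h = 1/12 (h = (2/6)/4 = (2*(1/6))/4 = (1/4)*(1/3) = 1/12 ≈ 0.083333)
k(P, b) = b + P*b*(1/12 + b) (k(P, b) = (b*(b + 1/12))*P + b = (b*(1/12 + b))*P + b = P*b*(1/12 + b) + b = b + P*b*(1/12 + b))
J = -1415/12 (J = ((1/12)*(-5)*(12 + 5 + 12*5*(-5)))/(-1) = ((1/12)*(-5)*(12 + 5 - 300))*(-1) = ((1/12)*(-5)*(-283))*(-1) = (1415/12)*(-1) = -1415/12 ≈ -117.92)
(J*8)*(-4) = -1415/12*8*(-4) = -2830/3*(-4) = 11320/3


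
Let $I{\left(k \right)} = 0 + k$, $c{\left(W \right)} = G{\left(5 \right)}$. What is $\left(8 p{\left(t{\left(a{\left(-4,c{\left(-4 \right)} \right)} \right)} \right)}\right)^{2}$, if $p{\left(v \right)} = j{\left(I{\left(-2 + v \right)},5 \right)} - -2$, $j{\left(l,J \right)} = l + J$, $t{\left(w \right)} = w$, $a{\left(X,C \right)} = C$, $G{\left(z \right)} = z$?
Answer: $6400$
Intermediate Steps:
$c{\left(W \right)} = 5$
$I{\left(k \right)} = k$
$j{\left(l,J \right)} = J + l$
$p{\left(v \right)} = 5 + v$ ($p{\left(v \right)} = \left(5 + \left(-2 + v\right)\right) - -2 = \left(3 + v\right) + 2 = 5 + v$)
$\left(8 p{\left(t{\left(a{\left(-4,c{\left(-4 \right)} \right)} \right)} \right)}\right)^{2} = \left(8 \left(5 + 5\right)\right)^{2} = \left(8 \cdot 10\right)^{2} = 80^{2} = 6400$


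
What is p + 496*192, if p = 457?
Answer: 95689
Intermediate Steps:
p + 496*192 = 457 + 496*192 = 457 + 95232 = 95689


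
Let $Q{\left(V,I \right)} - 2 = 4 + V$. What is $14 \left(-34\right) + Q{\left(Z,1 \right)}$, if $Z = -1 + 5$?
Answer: $-466$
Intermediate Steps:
$Z = 4$
$Q{\left(V,I \right)} = 6 + V$ ($Q{\left(V,I \right)} = 2 + \left(4 + V\right) = 6 + V$)
$14 \left(-34\right) + Q{\left(Z,1 \right)} = 14 \left(-34\right) + \left(6 + 4\right) = -476 + 10 = -466$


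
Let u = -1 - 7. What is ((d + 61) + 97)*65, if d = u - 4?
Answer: 9490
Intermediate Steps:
u = -8
d = -12 (d = -8 - 4 = -12)
((d + 61) + 97)*65 = ((-12 + 61) + 97)*65 = (49 + 97)*65 = 146*65 = 9490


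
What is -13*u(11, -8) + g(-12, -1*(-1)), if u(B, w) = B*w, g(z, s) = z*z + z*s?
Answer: 1276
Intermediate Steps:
g(z, s) = z² + s*z
-13*u(11, -8) + g(-12, -1*(-1)) = -143*(-8) - 12*(-1*(-1) - 12) = -13*(-88) - 12*(1 - 12) = 1144 - 12*(-11) = 1144 + 132 = 1276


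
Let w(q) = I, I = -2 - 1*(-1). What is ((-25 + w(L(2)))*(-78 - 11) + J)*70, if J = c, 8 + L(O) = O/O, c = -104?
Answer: 154700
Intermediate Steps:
I = -1 (I = -2 + 1 = -1)
L(O) = -7 (L(O) = -8 + O/O = -8 + 1 = -7)
J = -104
w(q) = -1
((-25 + w(L(2)))*(-78 - 11) + J)*70 = ((-25 - 1)*(-78 - 11) - 104)*70 = (-26*(-89) - 104)*70 = (2314 - 104)*70 = 2210*70 = 154700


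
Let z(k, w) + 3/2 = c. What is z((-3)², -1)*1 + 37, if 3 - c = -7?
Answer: 91/2 ≈ 45.500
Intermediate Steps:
c = 10 (c = 3 - 1*(-7) = 3 + 7 = 10)
z(k, w) = 17/2 (z(k, w) = -3/2 + 10 = 17/2)
z((-3)², -1)*1 + 37 = (17/2)*1 + 37 = 17/2 + 37 = 91/2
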